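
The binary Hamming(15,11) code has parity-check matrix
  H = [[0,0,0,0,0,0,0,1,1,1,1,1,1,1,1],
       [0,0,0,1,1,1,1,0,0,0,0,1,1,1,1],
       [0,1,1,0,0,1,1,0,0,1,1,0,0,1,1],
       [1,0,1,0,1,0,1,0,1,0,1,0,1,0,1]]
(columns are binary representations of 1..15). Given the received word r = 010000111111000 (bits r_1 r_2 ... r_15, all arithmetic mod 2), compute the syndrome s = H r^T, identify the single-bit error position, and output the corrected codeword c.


s = (1, 0, 0, 1)^T, error position = 9, corrected codeword c = 010000110111000

Compute s = H r^T mod 2 one row at a time:
  s_1 = 1 + 1 + 1 + 1 + 1 + 0 + 0 + 0 = 5 ≡ 1 (mod 2).
  s_2 = 0 + 0 + 0 + 1 + 1 + 0 + 0 + 0 = 2 ≡ 0 (mod 2).
  s_3 = 1 + 0 + 0 + 1 + 1 + 1 + 0 + 0 = 4 ≡ 0 (mod 2).
  s_4 = 0 + 0 + 0 + 1 + 1 + 1 + 0 + 0 = 3 ≡ 1 (mod 2).
s = (1, 0, 0, 1)^T — this equals column 9 of H (binary 1001), so error is at position 9.
Correct: flip bit 9 of r = 010000111111000 to get c = 010000110111000.


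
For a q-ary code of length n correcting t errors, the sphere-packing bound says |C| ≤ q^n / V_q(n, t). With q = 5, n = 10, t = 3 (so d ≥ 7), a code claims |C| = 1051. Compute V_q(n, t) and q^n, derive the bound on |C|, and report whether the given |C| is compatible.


V_q(n, t) = 8441, q^n = 9765625, Hamming bound = 1156, |C| = 1051 ≤ bound (satisfied).

Step 1: Compute V_q(n, t) = Σ_{j=0}^3 C(n, j) (q−1)^j.
  j = 0: C(10,0)·(4)^0 = 1·1 = 1.
  j = 1: C(10,1)·(4)^1 = 10·4 = 40.
  j = 2: C(10,2)·(4)^2 = 45·16 = 720.
  j = 3: C(10,3)·(4)^3 = 120·64 = 7680.
  V_q(n, t) = 1 + 40 + 720 + 7680 = 8441.
Step 2: q^n = 5^10 = 9765625.
Step 3: Hamming bound ⌊q^n / V_q(n,t)⌋ = ⌊9765625/8441⌋ = 1156.
Step 4: Compare |C| = 1051 to 1156: satisfied.
The claimed |C| lies below the Hamming bound.


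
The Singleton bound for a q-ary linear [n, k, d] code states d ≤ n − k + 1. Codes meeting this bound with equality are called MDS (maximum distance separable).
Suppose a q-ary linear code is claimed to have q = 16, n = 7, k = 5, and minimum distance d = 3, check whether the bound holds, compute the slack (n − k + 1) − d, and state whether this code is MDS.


Singleton RHS = n − k + 1 = 3, slack = 0, bound satisfied, MDS.

Singleton bound: d ≤ n − k + 1.
Here n = 7, k = 5, so n − k + 1 = 3.
Given d = 3, check d ≤ 3: YES.
Slack = (n − k + 1) − d = 0.
The code is MDS (slack = 0).
Description: the claimed parameters are [7, 5, 3]_16; such a code would be MDS (meets Singleton bound).


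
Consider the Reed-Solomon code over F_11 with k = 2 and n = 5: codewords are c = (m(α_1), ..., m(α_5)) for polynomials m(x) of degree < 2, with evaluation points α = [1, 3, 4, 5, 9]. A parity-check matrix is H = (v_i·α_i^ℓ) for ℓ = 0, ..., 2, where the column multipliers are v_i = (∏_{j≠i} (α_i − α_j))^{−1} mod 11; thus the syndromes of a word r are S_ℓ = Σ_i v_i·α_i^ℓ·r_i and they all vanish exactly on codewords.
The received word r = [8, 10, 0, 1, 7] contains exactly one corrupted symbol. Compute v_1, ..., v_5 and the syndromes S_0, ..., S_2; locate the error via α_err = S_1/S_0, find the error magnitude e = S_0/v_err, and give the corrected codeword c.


S = (8, 6, 10), error at position 5, error magnitude e = 2, c = [8, 10, 0, 1, 5].

Step 1: column multipliers v_i = (∏_{j≠i}(α_i − α_j))^{−1} mod 11.
  i = 1 (α = 1): (1−3)(1−4)(1−5)(1−9) = (−2)·(−3)·(−4)·(−8) = 192 ≡ 5, so v_1 = 5^{−1} = 9 (mod 11).
  i = 2 (α = 3): (3−1)(3−4)(3−5)(3−9) = 2·(−1)·(−2)·(−6) = −24 ≡ 9, so v_2 = 9^{−1} = 5 (mod 11).
  i = 3 (α = 4): (4−1)(4−3)(4−5)(4−9) = 3·1·(−1)·(−5) = 15 ≡ 4, so v_3 = 4^{−1} = 3 (mod 11).
  i = 4 (α = 5): (5−1)(5−3)(5−4)(5−9) = 4·2·1·(−4) = −32 ≡ 1, so v_4 = 1^{−1} = 1 (mod 11).
  i = 5 (α = 9): (9−1)(9−3)(9−4)(9−5) = 8·6·5·4 = 960 ≡ 3, so v_5 = 3^{−1} = 4 (mod 11).
  v = [9, 5, 3, 1, 4].
Step 2: syndromes of r = [8, 10, 0, 1, 7] (all sums mod 11).
  S_0 = Σ v_i r_i = 9·8 + 5·10 + 3·0 + 1·1 + 4·7 = 151 ≡ 8.
  S_1 = Σ v_i α_i r_i = 9·1·8 + 5·3·10 + 3·4·0 + 1·5·1 + 4·9·7 = 479 ≡ 6.
  α_i^2 mod 11 = [1, 9, 5, 3, 4].
  S_2 = Σ v_i α_i^2 r_i = 9·1·8 + 5·9·10 + 3·5·0 + 1·3·1 + 4·4·7 = 637 ≡ 10.
  S = (8, 6, 10) ≠ 0, so r is not a codeword (an error is present).
Step 3: locate the error. For a single error e at position i, S_ℓ = v_i·e·α_i^ℓ, so α_err = S_1/S_0.
  S_0^{−1} = 8^{−1} = 7 (mod 11), so α_err = 6·7 = 42 ≡ 9 = α_5. Error position i = 5.
  Consistency check: S_2/S_1 = 10·2 = 20 ≡ 9 = α_err ✓ (single-error assumption holds).
Step 4: error magnitude e = S_0/v_5 = S_0·∏_{j≠5}(α_5 − α_j) = 8·3 = 24 ≡ 2 (mod 11).
Step 5: correct position 5: c_5 = r_5 − e = 7 − 2 ≡ 5 (mod 11). Hence c = [8, 10, 0, 1, 5].
  Check: interpolating c through the α_i gives m(x) = 7 + 1·x (degree < 2) with m(α_i) = c_i for every i, so c is indeed a codeword.


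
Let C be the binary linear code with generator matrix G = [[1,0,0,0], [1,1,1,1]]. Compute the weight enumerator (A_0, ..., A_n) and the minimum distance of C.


Weight distribution: A_0 = 1, A_1 = 1, A_3 = 1, A_4 = 1. Minimum distance d = 1.

Enumerate all 2^2 = 4 messages m ∈ F_2^2.
For each, compute codeword c = mG in F_2^4, then tally its weight.
  m = 00 → c = 0000, weight = 0.
  m = 10 → c = 1000, weight = 1.
  m = 01 → c = 1111, weight = 4.
  m = 11 → c = 0111, weight = 3.
Tally weights:
  weight 0: 1 codewords.
  weight 1: 1 codewords.
  weight 3: 1 codewords.
  weight 4: 1 codewords.
Minimum distance d = smallest w > 0 with A_w > 0 = 1.
Sanity: Σ A_w = 4 = 2^2 = 4 ✓.


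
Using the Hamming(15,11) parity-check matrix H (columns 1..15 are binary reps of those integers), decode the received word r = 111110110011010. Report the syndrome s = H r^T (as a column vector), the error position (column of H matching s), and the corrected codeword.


s = (0, 1, 1, 1)^T, error position = 7, corrected codeword c = 111110010011010

Compute s = H r^T mod 2 one row at a time:
  s_1 = 1 + 0 + 0 + 1 + 1 + 0 + 1 + 0 = 4 ≡ 0 (mod 2).
  s_2 = 1 + 1 + 0 + 1 + 1 + 0 + 1 + 0 = 5 ≡ 1 (mod 2).
  s_3 = 1 + 1 + 0 + 1 + 0 + 1 + 1 + 0 = 5 ≡ 1 (mod 2).
  s_4 = 1 + 1 + 1 + 1 + 0 + 1 + 0 + 0 = 5 ≡ 1 (mod 2).
s = (0, 1, 1, 1)^T — this equals column 7 of H (binary 0111), so error is at position 7.
Correct: flip bit 7 of r = 111110110011010 to get c = 111110010011010.


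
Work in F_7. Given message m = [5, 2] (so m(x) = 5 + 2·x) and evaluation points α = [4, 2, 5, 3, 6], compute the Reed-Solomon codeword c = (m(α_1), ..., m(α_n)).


c = [6, 2, 1, 4, 3]

Message polynomial: m(x) = 5 + 2·x (mod 7).
For each evaluation point α_i, compute m(α_i) mod 7:
  α_1 = 4: Horner steps 2 → 6, so m(4) = 6.
  α_2 = 2: Horner steps 2 → 2, so m(2) = 2.
  α_3 = 5: Horner steps 2 → 1, so m(5) = 1.
  α_4 = 3: Horner steps 2 → 4, so m(3) = 4.
  α_5 = 6: Horner steps 2 → 3, so m(6) = 3.
Codeword c = [6, 2, 1, 4, 3] ∈ F_7^5.


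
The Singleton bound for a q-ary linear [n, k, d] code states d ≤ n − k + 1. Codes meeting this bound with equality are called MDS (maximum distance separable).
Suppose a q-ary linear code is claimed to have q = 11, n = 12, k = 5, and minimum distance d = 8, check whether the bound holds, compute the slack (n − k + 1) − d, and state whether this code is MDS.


Singleton RHS = n − k + 1 = 8, slack = 0, bound satisfied, MDS.

Singleton bound: d ≤ n − k + 1.
Here n = 12, k = 5, so n − k + 1 = 8.
Given d = 8, check d ≤ 8: YES.
Slack = (n − k + 1) − d = 0.
The code is MDS (slack = 0).
Description: the claimed parameters are [12, 5, 8]_11; such a code would be MDS (meets Singleton bound).


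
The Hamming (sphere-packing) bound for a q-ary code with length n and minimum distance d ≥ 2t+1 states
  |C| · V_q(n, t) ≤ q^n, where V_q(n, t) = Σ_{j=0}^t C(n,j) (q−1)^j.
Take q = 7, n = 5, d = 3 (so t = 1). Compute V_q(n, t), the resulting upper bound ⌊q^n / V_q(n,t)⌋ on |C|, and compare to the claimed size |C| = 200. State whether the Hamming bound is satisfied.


V_q(n, t) = 31, q^n = 16807, Hamming bound = 542, |C| = 200 ≤ bound (satisfied).

Step 1: Compute V_q(n, t) = Σ_{j=0}^1 C(n, j) (q−1)^j.
  j = 0: C(5,0)·(6)^0 = 1·1 = 1.
  j = 1: C(5,1)·(6)^1 = 5·6 = 30.
  V_q(n, t) = 1 + 30 = 31.
Step 2: q^n = 7^5 = 16807.
Step 3: Hamming bound ⌊q^n / V_q(n,t)⌋ = ⌊16807/31⌋ = 542.
Step 4: Compare |C| = 200 to 542: satisfied.
The claimed |C| lies below the Hamming bound.


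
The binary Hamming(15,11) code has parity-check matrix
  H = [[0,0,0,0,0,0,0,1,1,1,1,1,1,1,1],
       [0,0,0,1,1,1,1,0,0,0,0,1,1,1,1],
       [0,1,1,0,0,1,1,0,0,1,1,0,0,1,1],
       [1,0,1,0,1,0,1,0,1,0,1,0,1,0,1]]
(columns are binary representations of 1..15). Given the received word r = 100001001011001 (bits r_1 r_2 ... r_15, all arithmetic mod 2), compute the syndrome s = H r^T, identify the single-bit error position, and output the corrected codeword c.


s = (0, 1, 1, 0)^T, error position = 6, corrected codeword c = 100000001011001

Compute s = H r^T mod 2 one row at a time:
  s_1 = 0 + 1 + 0 + 1 + 1 + 0 + 0 + 1 = 4 ≡ 0 (mod 2).
  s_2 = 0 + 0 + 1 + 0 + 1 + 0 + 0 + 1 = 3 ≡ 1 (mod 2).
  s_3 = 0 + 0 + 1 + 0 + 0 + 1 + 0 + 1 = 3 ≡ 1 (mod 2).
  s_4 = 1 + 0 + 0 + 0 + 1 + 1 + 0 + 1 = 4 ≡ 0 (mod 2).
s = (0, 1, 1, 0)^T — this equals column 6 of H (binary 0110), so error is at position 6.
Correct: flip bit 6 of r = 100001001011001 to get c = 100000001011001.


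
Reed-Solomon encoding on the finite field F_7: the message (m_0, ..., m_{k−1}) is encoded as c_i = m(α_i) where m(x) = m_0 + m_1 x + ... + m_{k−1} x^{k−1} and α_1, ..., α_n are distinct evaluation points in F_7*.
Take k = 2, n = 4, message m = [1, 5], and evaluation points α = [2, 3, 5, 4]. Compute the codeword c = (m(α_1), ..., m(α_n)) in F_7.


c = [4, 2, 5, 0]

Message polynomial: m(x) = 1 + 5·x (mod 7).
For each evaluation point α_i, compute m(α_i) mod 7:
  α_1 = 2: Horner steps 5 → 4, so m(2) = 4.
  α_2 = 3: Horner steps 5 → 2, so m(3) = 2.
  α_3 = 5: Horner steps 5 → 5, so m(5) = 5.
  α_4 = 4: Horner steps 5 → 0, so m(4) = 0.
Codeword c = [4, 2, 5, 0] ∈ F_7^4.


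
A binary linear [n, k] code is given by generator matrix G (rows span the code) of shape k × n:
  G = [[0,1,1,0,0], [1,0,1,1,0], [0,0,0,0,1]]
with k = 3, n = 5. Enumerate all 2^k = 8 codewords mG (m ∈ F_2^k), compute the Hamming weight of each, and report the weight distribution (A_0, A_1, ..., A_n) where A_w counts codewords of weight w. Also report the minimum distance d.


Weight distribution: A_0 = 1, A_1 = 1, A_2 = 1, A_3 = 3, A_4 = 2. Minimum distance d = 1.

Enumerate all 2^3 = 8 messages m ∈ F_2^3.
For each, compute codeword c = mG in F_2^5, then tally its weight.
  m = 000 → c = 00000, weight = 0.
  m = 100 → c = 01100, weight = 2.
  m = 010 → c = 10110, weight = 3.
  m = 110 → c = 11010, weight = 3.
  m = 001 → c = 00001, weight = 1.
  m = 101 → c = 01101, weight = 3.
  m = 011 → c = 10111, weight = 4.
  m = 111 → c = 11011, weight = 4.
Tally weights:
  weight 0: 1 codewords.
  weight 1: 1 codewords.
  weight 2: 1 codewords.
  weight 3: 3 codewords.
  weight 4: 2 codewords.
Minimum distance d = smallest w > 0 with A_w > 0 = 1.
Sanity: Σ A_w = 8 = 2^3 = 8 ✓.


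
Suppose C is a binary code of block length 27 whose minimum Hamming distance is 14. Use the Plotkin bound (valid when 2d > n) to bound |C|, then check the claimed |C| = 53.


Plotkin bound M ≤ 28; given |C| = 53 > bound (violated).

Check applicability: 2d = 28, n = 27.
2d − n = 1 > 0, so Plotkin applies.
Compute d/(2d−n) = 14/1 ≈ 14.0000.
⌊d/(2d−n)⌋ = 14.
Plotkin bound: M ≤ 2·14 = 28.
Given |C| = 53, check: VIOLATED.
This |C| is above the Plotkin bound, so no binary code with n = 27, d = 14 and 53 codewords exists.


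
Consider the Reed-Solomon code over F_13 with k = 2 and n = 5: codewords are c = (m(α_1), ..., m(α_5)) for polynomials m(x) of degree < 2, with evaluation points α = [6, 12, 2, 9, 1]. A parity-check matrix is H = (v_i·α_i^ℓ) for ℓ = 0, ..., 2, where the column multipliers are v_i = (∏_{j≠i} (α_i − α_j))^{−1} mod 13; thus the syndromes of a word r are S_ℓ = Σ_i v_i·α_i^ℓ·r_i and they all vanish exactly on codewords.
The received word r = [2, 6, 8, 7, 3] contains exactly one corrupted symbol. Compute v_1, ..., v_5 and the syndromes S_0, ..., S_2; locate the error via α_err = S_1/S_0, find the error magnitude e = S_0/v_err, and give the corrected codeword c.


S = (1, 9, 3), error at position 4, error magnitude e = 3, c = [2, 6, 8, 4, 3].

Step 1: column multipliers v_i = (∏_{j≠i}(α_i − α_j))^{−1} mod 13.
  i = 1 (α = 6): (6−12)(6−2)(6−9)(6−1) = (−6)·4·(−3)·5 = 360 ≡ 9, so v_1 = 9^{−1} = 3 (mod 13).
  i = 2 (α = 12): (12−6)(12−2)(12−9)(12−1) = 6·10·3·11 = 1980 ≡ 4, so v_2 = 4^{−1} = 10 (mod 13).
  i = 3 (α = 2): (2−6)(2−12)(2−9)(2−1) = (−4)·(−10)·(−7)·1 = −280 ≡ 6, so v_3 = 6^{−1} = 11 (mod 13).
  i = 4 (α = 9): (9−6)(9−12)(9−2)(9−1) = 3·(−3)·7·8 = −504 ≡ 3, so v_4 = 3^{−1} = 9 (mod 13).
  i = 5 (α = 1): (1−6)(1−12)(1−2)(1−9) = (−5)·(−11)·(−1)·(−8) = 440 ≡ 11, so v_5 = 11^{−1} = 6 (mod 13).
  v = [3, 10, 11, 9, 6].
Step 2: syndromes of r = [2, 6, 8, 7, 3] (all sums mod 13).
  S_0 = Σ v_i r_i = 3·2 + 10·6 + 11·8 + 9·7 + 6·3 = 235 ≡ 1.
  S_1 = Σ v_i α_i r_i = 3·6·2 + 10·12·6 + 11·2·8 + 9·9·7 + 6·1·3 = 1517 ≡ 9.
  α_i^2 mod 13 = [10, 1, 4, 3, 1].
  S_2 = Σ v_i α_i^2 r_i = 3·10·2 + 10·1·6 + 11·4·8 + 9·3·7 + 6·1·3 = 679 ≡ 3.
  S = (1, 9, 3) ≠ 0, so r is not a codeword (an error is present).
Step 3: locate the error. For a single error e at position i, S_ℓ = v_i·e·α_i^ℓ, so α_err = S_1/S_0.
  S_0^{−1} = 1^{−1} = 1 (mod 13), so α_err = 9·1 = 9 ≡ 9 = α_4. Error position i = 4.
  Consistency check: S_2/S_1 = 3·3 = 9 ≡ 9 = α_err ✓ (single-error assumption holds).
Step 4: error magnitude e = S_0/v_4 = S_0·∏_{j≠4}(α_4 − α_j) = 1·3 = 3 ≡ 3 (mod 13).
Step 5: correct position 4: c_4 = r_4 − e = 7 − 3 ≡ 4 (mod 13). Hence c = [2, 6, 8, 4, 3].
  Check: interpolating c through the α_i gives m(x) = 11 + 5·x (degree < 2) with m(α_i) = c_i for every i, so c is indeed a codeword.


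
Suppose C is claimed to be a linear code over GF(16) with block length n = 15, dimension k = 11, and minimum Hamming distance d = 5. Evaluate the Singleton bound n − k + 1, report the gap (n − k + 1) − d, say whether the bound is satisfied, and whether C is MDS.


Singleton RHS = n − k + 1 = 5, slack = 0, bound satisfied, MDS.

Singleton bound: d ≤ n − k + 1.
Here n = 15, k = 11, so n − k + 1 = 5.
Given d = 5, check d ≤ 5: YES.
Slack = (n − k + 1) − d = 0.
The code is MDS (slack = 0).
Description: the claimed parameters are [15, 11, 5]_16; such a code would be MDS (meets Singleton bound).


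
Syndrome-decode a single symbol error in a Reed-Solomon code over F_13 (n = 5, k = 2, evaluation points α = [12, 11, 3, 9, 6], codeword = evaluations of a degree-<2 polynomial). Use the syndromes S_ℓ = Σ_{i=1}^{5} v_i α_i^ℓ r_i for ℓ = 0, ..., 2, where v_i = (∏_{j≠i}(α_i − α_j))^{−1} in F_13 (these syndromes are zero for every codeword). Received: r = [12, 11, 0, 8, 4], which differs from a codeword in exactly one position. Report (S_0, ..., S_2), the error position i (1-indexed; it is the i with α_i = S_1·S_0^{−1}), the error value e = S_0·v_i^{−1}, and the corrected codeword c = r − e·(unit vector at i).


S = (2, 9, 8), error at position 2, error magnitude e = 9, c = [12, 2, 0, 8, 4].

Step 1: column multipliers v_i = (∏_{j≠i}(α_i − α_j))^{−1} mod 13.
  i = 1 (α = 12): (12−11)(12−3)(12−9)(12−6) = 1·9·3·6 = 162 ≡ 6, so v_1 = 6^{−1} = 11 (mod 13).
  i = 2 (α = 11): (11−12)(11−3)(11−9)(11−6) = (−1)·8·2·5 = −80 ≡ 11, so v_2 = 11^{−1} = 6 (mod 13).
  i = 3 (α = 3): (3−12)(3−11)(3−9)(3−6) = (−9)·(−8)·(−6)·(−3) = 1296 ≡ 9, so v_3 = 9^{−1} = 3 (mod 13).
  i = 4 (α = 9): (9−12)(9−11)(9−3)(9−6) = (−3)·(−2)·6·3 = 108 ≡ 4, so v_4 = 4^{−1} = 10 (mod 13).
  i = 5 (α = 6): (6−12)(6−11)(6−3)(6−9) = (−6)·(−5)·3·(−3) = −270 ≡ 3, so v_5 = 3^{−1} = 9 (mod 13).
  v = [11, 6, 3, 10, 9].
Step 2: syndromes of r = [12, 11, 0, 8, 4] (all sums mod 13).
  S_0 = Σ v_i r_i = 11·12 + 6·11 + 3·0 + 10·8 + 9·4 = 314 ≡ 2.
  S_1 = Σ v_i α_i r_i = 11·12·12 + 6·11·11 + 3·3·0 + 10·9·8 + 9·6·4 = 3246 ≡ 9.
  α_i^2 mod 13 = [1, 4, 9, 3, 10].
  S_2 = Σ v_i α_i^2 r_i = 11·1·12 + 6·4·11 + 3·9·0 + 10·3·8 + 9·10·4 = 996 ≡ 8.
  S = (2, 9, 8) ≠ 0, so r is not a codeword (an error is present).
Step 3: locate the error. For a single error e at position i, S_ℓ = v_i·e·α_i^ℓ, so α_err = S_1/S_0.
  S_0^{−1} = 2^{−1} = 7 (mod 13), so α_err = 9·7 = 63 ≡ 11 = α_2. Error position i = 2.
  Consistency check: S_2/S_1 = 8·3 = 24 ≡ 11 = α_err ✓ (single-error assumption holds).
Step 4: error magnitude e = S_0/v_2 = S_0·∏_{j≠2}(α_2 − α_j) = 2·11 = 22 ≡ 9 (mod 13).
Step 5: correct position 2: c_2 = r_2 − e = 11 − 9 ≡ 2 (mod 13). Hence c = [12, 2, 0, 8, 4].
  Check: interpolating c through the α_i gives m(x) = 9 + 10·x (degree < 2) with m(α_i) = c_i for every i, so c is indeed a codeword.


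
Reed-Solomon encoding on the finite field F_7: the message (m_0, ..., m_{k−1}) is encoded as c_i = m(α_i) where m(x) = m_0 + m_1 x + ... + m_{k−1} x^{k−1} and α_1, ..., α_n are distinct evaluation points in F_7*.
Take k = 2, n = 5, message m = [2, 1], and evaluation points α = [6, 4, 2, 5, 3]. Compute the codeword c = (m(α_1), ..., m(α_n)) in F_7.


c = [1, 6, 4, 0, 5]

Message polynomial: m(x) = 2 + 1·x (mod 7).
For each evaluation point α_i, compute m(α_i) mod 7:
  α_1 = 6: Horner steps 1 → 1, so m(6) = 1.
  α_2 = 4: Horner steps 1 → 6, so m(4) = 6.
  α_3 = 2: Horner steps 1 → 4, so m(2) = 4.
  α_4 = 5: Horner steps 1 → 0, so m(5) = 0.
  α_5 = 3: Horner steps 1 → 5, so m(3) = 5.
Codeword c = [1, 6, 4, 0, 5] ∈ F_7^5.


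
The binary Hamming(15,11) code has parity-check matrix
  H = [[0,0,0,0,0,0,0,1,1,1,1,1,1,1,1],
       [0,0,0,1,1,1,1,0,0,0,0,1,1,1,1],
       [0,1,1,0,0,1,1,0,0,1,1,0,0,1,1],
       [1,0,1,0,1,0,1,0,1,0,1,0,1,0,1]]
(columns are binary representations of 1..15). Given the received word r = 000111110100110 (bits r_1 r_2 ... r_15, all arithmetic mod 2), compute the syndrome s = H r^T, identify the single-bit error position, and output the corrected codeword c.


s = (0, 0, 0, 1)^T, error position = 1, corrected codeword c = 100111110100110

Compute s = H r^T mod 2 one row at a time:
  s_1 = 1 + 0 + 1 + 0 + 0 + 1 + 1 + 0 = 4 ≡ 0 (mod 2).
  s_2 = 1 + 1 + 1 + 1 + 0 + 1 + 1 + 0 = 6 ≡ 0 (mod 2).
  s_3 = 0 + 0 + 1 + 1 + 1 + 0 + 1 + 0 = 4 ≡ 0 (mod 2).
  s_4 = 0 + 0 + 1 + 1 + 0 + 0 + 1 + 0 = 3 ≡ 1 (mod 2).
s = (0, 0, 0, 1)^T — this equals column 1 of H (binary 0001), so error is at position 1.
Correct: flip bit 1 of r = 000111110100110 to get c = 100111110100110.


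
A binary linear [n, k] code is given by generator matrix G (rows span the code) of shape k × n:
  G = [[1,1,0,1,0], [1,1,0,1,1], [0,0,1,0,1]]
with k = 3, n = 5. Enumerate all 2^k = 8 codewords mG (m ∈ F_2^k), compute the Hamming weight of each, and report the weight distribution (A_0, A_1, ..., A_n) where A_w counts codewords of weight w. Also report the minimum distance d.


Weight distribution: A_0 = 1, A_1 = 2, A_2 = 1, A_3 = 1, A_4 = 2, A_5 = 1. Minimum distance d = 1.

Enumerate all 2^3 = 8 messages m ∈ F_2^3.
For each, compute codeword c = mG in F_2^5, then tally its weight.
  m = 000 → c = 00000, weight = 0.
  m = 100 → c = 11010, weight = 3.
  m = 010 → c = 11011, weight = 4.
  m = 110 → c = 00001, weight = 1.
  m = 001 → c = 00101, weight = 2.
  m = 101 → c = 11111, weight = 5.
  m = 011 → c = 11110, weight = 4.
  m = 111 → c = 00100, weight = 1.
Tally weights:
  weight 0: 1 codewords.
  weight 1: 2 codewords.
  weight 2: 1 codewords.
  weight 3: 1 codewords.
  weight 4: 2 codewords.
  weight 5: 1 codewords.
Minimum distance d = smallest w > 0 with A_w > 0 = 1.
Sanity: Σ A_w = 8 = 2^3 = 8 ✓.


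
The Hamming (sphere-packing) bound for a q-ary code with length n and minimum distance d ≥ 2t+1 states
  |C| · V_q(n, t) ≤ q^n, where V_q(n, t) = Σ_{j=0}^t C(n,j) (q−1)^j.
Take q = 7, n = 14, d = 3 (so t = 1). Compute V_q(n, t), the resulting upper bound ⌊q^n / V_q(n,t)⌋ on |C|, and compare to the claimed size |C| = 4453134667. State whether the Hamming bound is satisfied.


V_q(n, t) = 85, q^n = 678223072849, Hamming bound = 7979094974, |C| = 4453134667 ≤ bound (satisfied).

Step 1: Compute V_q(n, t) = Σ_{j=0}^1 C(n, j) (q−1)^j.
  j = 0: C(14,0)·(6)^0 = 1·1 = 1.
  j = 1: C(14,1)·(6)^1 = 14·6 = 84.
  V_q(n, t) = 1 + 84 = 85.
Step 2: q^n = 7^14 = 678223072849.
Step 3: Hamming bound ⌊q^n / V_q(n,t)⌋ = ⌊678223072849/85⌋ = 7979094974.
Step 4: Compare |C| = 4453134667 to 7979094974: satisfied.
The claimed |C| lies below the Hamming bound.


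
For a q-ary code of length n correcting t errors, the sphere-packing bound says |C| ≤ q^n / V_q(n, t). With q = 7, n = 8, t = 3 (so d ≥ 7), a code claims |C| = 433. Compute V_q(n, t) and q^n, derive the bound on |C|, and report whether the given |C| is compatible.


V_q(n, t) = 13153, q^n = 5764801, Hamming bound = 438, |C| = 433 ≤ bound (satisfied).

Step 1: Compute V_q(n, t) = Σ_{j=0}^3 C(n, j) (q−1)^j.
  j = 0: C(8,0)·(6)^0 = 1·1 = 1.
  j = 1: C(8,1)·(6)^1 = 8·6 = 48.
  j = 2: C(8,2)·(6)^2 = 28·36 = 1008.
  j = 3: C(8,3)·(6)^3 = 56·216 = 12096.
  V_q(n, t) = 1 + 48 + 1008 + 12096 = 13153.
Step 2: q^n = 7^8 = 5764801.
Step 3: Hamming bound ⌊q^n / V_q(n,t)⌋ = ⌊5764801/13153⌋ = 438.
Step 4: Compare |C| = 433 to 438: satisfied.
The claimed |C| lies below the Hamming bound.


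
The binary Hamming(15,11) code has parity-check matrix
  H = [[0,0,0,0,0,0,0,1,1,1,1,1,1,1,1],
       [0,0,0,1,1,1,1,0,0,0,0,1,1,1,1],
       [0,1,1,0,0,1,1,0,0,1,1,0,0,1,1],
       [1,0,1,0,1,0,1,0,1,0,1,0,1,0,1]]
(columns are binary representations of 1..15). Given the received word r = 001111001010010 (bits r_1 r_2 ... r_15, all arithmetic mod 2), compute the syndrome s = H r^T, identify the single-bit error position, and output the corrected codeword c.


s = (1, 0, 0, 0)^T, error position = 8, corrected codeword c = 001111011010010

Compute s = H r^T mod 2 one row at a time:
  s_1 = 0 + 1 + 0 + 1 + 0 + 0 + 1 + 0 = 3 ≡ 1 (mod 2).
  s_2 = 1 + 1 + 1 + 0 + 0 + 0 + 1 + 0 = 4 ≡ 0 (mod 2).
  s_3 = 0 + 1 + 1 + 0 + 0 + 1 + 1 + 0 = 4 ≡ 0 (mod 2).
  s_4 = 0 + 1 + 1 + 0 + 1 + 1 + 0 + 0 = 4 ≡ 0 (mod 2).
s = (1, 0, 0, 0)^T — this equals column 8 of H (binary 1000), so error is at position 8.
Correct: flip bit 8 of r = 001111001010010 to get c = 001111011010010.


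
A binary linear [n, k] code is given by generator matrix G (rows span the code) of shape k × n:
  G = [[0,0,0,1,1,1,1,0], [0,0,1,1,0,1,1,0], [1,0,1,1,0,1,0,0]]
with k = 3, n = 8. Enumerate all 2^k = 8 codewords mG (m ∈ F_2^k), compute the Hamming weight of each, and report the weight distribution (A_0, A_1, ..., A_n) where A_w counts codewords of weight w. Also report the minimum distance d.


Weight distribution: A_0 = 1, A_2 = 2, A_4 = 5. Minimum distance d = 2.

Enumerate all 2^3 = 8 messages m ∈ F_2^3.
For each, compute codeword c = mG in F_2^8, then tally its weight.
  m = 000 → c = 00000000, weight = 0.
  m = 100 → c = 00011110, weight = 4.
  m = 010 → c = 00110110, weight = 4.
  m = 110 → c = 00101000, weight = 2.
  m = 001 → c = 10110100, weight = 4.
  m = 101 → c = 10101010, weight = 4.
  m = 011 → c = 10000010, weight = 2.
  m = 111 → c = 10011100, weight = 4.
Tally weights:
  weight 0: 1 codewords.
  weight 2: 2 codewords.
  weight 4: 5 codewords.
Minimum distance d = smallest w > 0 with A_w > 0 = 2.
Sanity: Σ A_w = 8 = 2^3 = 8 ✓.


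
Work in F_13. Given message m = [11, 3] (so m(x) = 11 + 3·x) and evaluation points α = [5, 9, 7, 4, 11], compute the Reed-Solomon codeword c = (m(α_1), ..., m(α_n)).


c = [0, 12, 6, 10, 5]

Message polynomial: m(x) = 11 + 3·x (mod 13).
For each evaluation point α_i, compute m(α_i) mod 13:
  α_1 = 5: Horner steps 3 → 0, so m(5) = 0.
  α_2 = 9: Horner steps 3 → 12, so m(9) = 12.
  α_3 = 7: Horner steps 3 → 6, so m(7) = 6.
  α_4 = 4: Horner steps 3 → 10, so m(4) = 10.
  α_5 = 11: Horner steps 3 → 5, so m(11) = 5.
Codeword c = [0, 12, 6, 10, 5] ∈ F_13^5.


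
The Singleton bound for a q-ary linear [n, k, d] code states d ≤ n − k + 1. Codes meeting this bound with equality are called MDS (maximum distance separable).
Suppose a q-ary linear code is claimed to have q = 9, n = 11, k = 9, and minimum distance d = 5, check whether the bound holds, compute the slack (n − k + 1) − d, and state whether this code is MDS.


Singleton RHS = n − k + 1 = 3, slack = -2, bound violated (no such code; not MDS).

Singleton bound: d ≤ n − k + 1.
Here n = 11, k = 9, so n − k + 1 = 3.
Given d = 5, check d ≤ 3: NO.
Slack = (n − k + 1) − d = -2.
The slack is negative: d = 5 exceeds n − k + 1 = 3 by 2, so the Singleton bound is violated and no linear [11, 9, 5]_9 code can exist. In particular it is not MDS (MDS requires d = n − k + 1 exactly).
Description: the claimed parameters are [11, 9, 5]_9; such a code would be impossible (violates the Singleton bound).


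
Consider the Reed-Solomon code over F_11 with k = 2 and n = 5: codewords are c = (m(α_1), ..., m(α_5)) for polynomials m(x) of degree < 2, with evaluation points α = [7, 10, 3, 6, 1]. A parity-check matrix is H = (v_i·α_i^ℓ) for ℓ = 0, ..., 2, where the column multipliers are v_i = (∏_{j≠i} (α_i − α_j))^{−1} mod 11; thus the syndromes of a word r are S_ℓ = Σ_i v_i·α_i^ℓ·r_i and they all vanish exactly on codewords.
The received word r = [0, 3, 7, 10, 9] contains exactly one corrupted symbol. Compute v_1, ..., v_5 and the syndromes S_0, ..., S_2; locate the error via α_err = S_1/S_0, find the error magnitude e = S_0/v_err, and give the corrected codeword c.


S = (4, 4, 4), error at position 5, error magnitude e = 4, c = [0, 3, 7, 10, 5].

Step 1: column multipliers v_i = (∏_{j≠i}(α_i − α_j))^{−1} mod 11.
  i = 1 (α = 7): (7−10)(7−3)(7−6)(7−1) = (−3)·4·1·6 = −72 ≡ 5, so v_1 = 5^{−1} = 9 (mod 11).
  i = 2 (α = 10): (10−7)(10−3)(10−6)(10−1) = 3·7·4·9 = 756 ≡ 8, so v_2 = 8^{−1} = 7 (mod 11).
  i = 3 (α = 3): (3−7)(3−10)(3−6)(3−1) = (−4)·(−7)·(−3)·2 = −168 ≡ 8, so v_3 = 8^{−1} = 7 (mod 11).
  i = 4 (α = 6): (6−7)(6−10)(6−3)(6−1) = (−1)·(−4)·3·5 = 60 ≡ 5, so v_4 = 5^{−1} = 9 (mod 11).
  i = 5 (α = 1): (1−7)(1−10)(1−3)(1−6) = (−6)·(−9)·(−2)·(−5) = 540 ≡ 1, so v_5 = 1^{−1} = 1 (mod 11).
  v = [9, 7, 7, 9, 1].
Step 2: syndromes of r = [0, 3, 7, 10, 9] (all sums mod 11).
  S_0 = Σ v_i r_i = 9·0 + 7·3 + 7·7 + 9·10 + 1·9 = 169 ≡ 4.
  S_1 = Σ v_i α_i r_i = 9·7·0 + 7·10·3 + 7·3·7 + 9·6·10 + 1·1·9 = 906 ≡ 4.
  α_i^2 mod 11 = [5, 1, 9, 3, 1].
  S_2 = Σ v_i α_i^2 r_i = 9·5·0 + 7·1·3 + 7·9·7 + 9·3·10 + 1·1·9 = 741 ≡ 4.
  S = (4, 4, 4) ≠ 0, so r is not a codeword (an error is present).
Step 3: locate the error. For a single error e at position i, S_ℓ = v_i·e·α_i^ℓ, so α_err = S_1/S_0.
  S_0^{−1} = 4^{−1} = 3 (mod 11), so α_err = 4·3 = 12 ≡ 1 = α_5. Error position i = 5.
  Consistency check: S_2/S_1 = 4·3 = 12 ≡ 1 = α_err ✓ (single-error assumption holds).
Step 4: error magnitude e = S_0/v_5 = S_0·∏_{j≠5}(α_5 − α_j) = 4·1 = 4 ≡ 4 (mod 11).
Step 5: correct position 5: c_5 = r_5 − e = 9 − 4 ≡ 5 (mod 11). Hence c = [0, 3, 7, 10, 5].
  Check: interpolating c through the α_i gives m(x) = 4 + 1·x (degree < 2) with m(α_i) = c_i for every i, so c is indeed a codeword.


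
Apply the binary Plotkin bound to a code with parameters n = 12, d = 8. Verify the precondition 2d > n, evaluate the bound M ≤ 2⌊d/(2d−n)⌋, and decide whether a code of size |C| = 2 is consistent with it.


Plotkin bound M ≤ 4; given |C| = 2 ≤ bound (satisfied).

Check applicability: 2d = 16, n = 12.
2d − n = 4 > 0, so Plotkin applies.
Compute d/(2d−n) = 8/4 ≈ 2.0000.
⌊d/(2d−n)⌋ = 2.
Plotkin bound: M ≤ 2·2 = 4.
Given |C| = 2, check: satisfied.
This |C| is below the Plotkin bound.


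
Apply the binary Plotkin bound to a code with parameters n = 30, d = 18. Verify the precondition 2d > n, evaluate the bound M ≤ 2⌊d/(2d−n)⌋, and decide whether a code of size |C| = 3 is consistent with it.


Plotkin bound M ≤ 6; given |C| = 3 ≤ bound (satisfied).

Check applicability: 2d = 36, n = 30.
2d − n = 6 > 0, so Plotkin applies.
Compute d/(2d−n) = 18/6 ≈ 3.0000.
⌊d/(2d−n)⌋ = 3.
Plotkin bound: M ≤ 2·3 = 6.
Given |C| = 3, check: satisfied.
This |C| is below the Plotkin bound.


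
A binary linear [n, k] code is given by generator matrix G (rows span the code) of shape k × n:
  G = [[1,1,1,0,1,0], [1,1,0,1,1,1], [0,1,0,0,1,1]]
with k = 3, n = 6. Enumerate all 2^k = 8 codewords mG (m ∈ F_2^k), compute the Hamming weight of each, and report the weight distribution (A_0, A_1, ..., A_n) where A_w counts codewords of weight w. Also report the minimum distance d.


Weight distribution: A_0 = 1, A_2 = 1, A_3 = 3, A_4 = 2, A_5 = 1. Minimum distance d = 2.

Enumerate all 2^3 = 8 messages m ∈ F_2^3.
For each, compute codeword c = mG in F_2^6, then tally its weight.
  m = 000 → c = 000000, weight = 0.
  m = 100 → c = 111010, weight = 4.
  m = 010 → c = 110111, weight = 5.
  m = 110 → c = 001101, weight = 3.
  m = 001 → c = 010011, weight = 3.
  m = 101 → c = 101001, weight = 3.
  m = 011 → c = 100100, weight = 2.
  m = 111 → c = 011110, weight = 4.
Tally weights:
  weight 0: 1 codewords.
  weight 2: 1 codewords.
  weight 3: 3 codewords.
  weight 4: 2 codewords.
  weight 5: 1 codewords.
Minimum distance d = smallest w > 0 with A_w > 0 = 2.
Sanity: Σ A_w = 8 = 2^3 = 8 ✓.


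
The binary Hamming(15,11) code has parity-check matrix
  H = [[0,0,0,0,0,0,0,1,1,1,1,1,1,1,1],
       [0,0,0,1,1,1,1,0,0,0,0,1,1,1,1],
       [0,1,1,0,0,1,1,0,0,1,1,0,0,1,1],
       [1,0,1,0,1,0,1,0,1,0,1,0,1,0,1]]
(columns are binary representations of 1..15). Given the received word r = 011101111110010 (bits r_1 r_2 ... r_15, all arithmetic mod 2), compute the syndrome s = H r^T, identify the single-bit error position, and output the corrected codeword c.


s = (1, 0, 1, 0)^T, error position = 10, corrected codeword c = 011101111010010

Compute s = H r^T mod 2 one row at a time:
  s_1 = 1 + 1 + 1 + 1 + 0 + 0 + 1 + 0 = 5 ≡ 1 (mod 2).
  s_2 = 1 + 0 + 1 + 1 + 0 + 0 + 1 + 0 = 4 ≡ 0 (mod 2).
  s_3 = 1 + 1 + 1 + 1 + 1 + 1 + 1 + 0 = 7 ≡ 1 (mod 2).
  s_4 = 0 + 1 + 0 + 1 + 1 + 1 + 0 + 0 = 4 ≡ 0 (mod 2).
s = (1, 0, 1, 0)^T — this equals column 10 of H (binary 1010), so error is at position 10.
Correct: flip bit 10 of r = 011101111110010 to get c = 011101111010010.


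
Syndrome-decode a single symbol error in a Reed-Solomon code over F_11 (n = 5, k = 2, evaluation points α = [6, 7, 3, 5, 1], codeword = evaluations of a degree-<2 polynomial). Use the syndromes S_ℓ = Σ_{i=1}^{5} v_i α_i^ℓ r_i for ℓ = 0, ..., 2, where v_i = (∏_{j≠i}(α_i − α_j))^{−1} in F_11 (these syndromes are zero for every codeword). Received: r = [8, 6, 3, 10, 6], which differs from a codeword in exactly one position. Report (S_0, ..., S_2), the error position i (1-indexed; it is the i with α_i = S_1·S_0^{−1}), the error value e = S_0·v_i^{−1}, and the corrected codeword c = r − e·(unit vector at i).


S = (6, 6, 6), error at position 5, error magnitude e = 10, c = [8, 6, 3, 10, 7].

Step 1: column multipliers v_i = (∏_{j≠i}(α_i − α_j))^{−1} mod 11.
  i = 1 (α = 6): (6−7)(6−3)(6−5)(6−1) = (−1)·3·1·5 = −15 ≡ 7, so v_1 = 7^{−1} = 8 (mod 11).
  i = 2 (α = 7): (7−6)(7−3)(7−5)(7−1) = 1·4·2·6 = 48 ≡ 4, so v_2 = 4^{−1} = 3 (mod 11).
  i = 3 (α = 3): (3−6)(3−7)(3−5)(3−1) = (−3)·(−4)·(−2)·2 = −48 ≡ 7, so v_3 = 7^{−1} = 8 (mod 11).
  i = 4 (α = 5): (5−6)(5−7)(5−3)(5−1) = (−1)·(−2)·2·4 = 16 ≡ 5, so v_4 = 5^{−1} = 9 (mod 11).
  i = 5 (α = 1): (1−6)(1−7)(1−3)(1−5) = (−5)·(−6)·(−2)·(−4) = 240 ≡ 9, so v_5 = 9^{−1} = 5 (mod 11).
  v = [8, 3, 8, 9, 5].
Step 2: syndromes of r = [8, 6, 3, 10, 6] (all sums mod 11).
  S_0 = Σ v_i r_i = 8·8 + 3·6 + 8·3 + 9·10 + 5·6 = 226 ≡ 6.
  S_1 = Σ v_i α_i r_i = 8·6·8 + 3·7·6 + 8·3·3 + 9·5·10 + 5·1·6 = 1062 ≡ 6.
  α_i^2 mod 11 = [3, 5, 9, 3, 1].
  S_2 = Σ v_i α_i^2 r_i = 8·3·8 + 3·5·6 + 8·9·3 + 9·3·10 + 5·1·6 = 798 ≡ 6.
  S = (6, 6, 6) ≠ 0, so r is not a codeword (an error is present).
Step 3: locate the error. For a single error e at position i, S_ℓ = v_i·e·α_i^ℓ, so α_err = S_1/S_0.
  S_0^{−1} = 6^{−1} = 2 (mod 11), so α_err = 6·2 = 12 ≡ 1 = α_5. Error position i = 5.
  Consistency check: S_2/S_1 = 6·2 = 12 ≡ 1 = α_err ✓ (single-error assumption holds).
Step 4: error magnitude e = S_0/v_5 = S_0·∏_{j≠5}(α_5 − α_j) = 6·9 = 54 ≡ 10 (mod 11).
Step 5: correct position 5: c_5 = r_5 − e = 6 − 10 ≡ 7 (mod 11). Hence c = [8, 6, 3, 10, 7].
  Check: interpolating c through the α_i gives m(x) = 9 + 9·x (degree < 2) with m(α_i) = c_i for every i, so c is indeed a codeword.


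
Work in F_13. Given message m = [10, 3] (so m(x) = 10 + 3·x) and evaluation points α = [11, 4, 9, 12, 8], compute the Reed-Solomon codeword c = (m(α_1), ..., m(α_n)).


c = [4, 9, 11, 7, 8]

Message polynomial: m(x) = 10 + 3·x (mod 13).
For each evaluation point α_i, compute m(α_i) mod 13:
  α_1 = 11: Horner steps 3 → 4, so m(11) = 4.
  α_2 = 4: Horner steps 3 → 9, so m(4) = 9.
  α_3 = 9: Horner steps 3 → 11, so m(9) = 11.
  α_4 = 12: Horner steps 3 → 7, so m(12) = 7.
  α_5 = 8: Horner steps 3 → 8, so m(8) = 8.
Codeword c = [4, 9, 11, 7, 8] ∈ F_13^5.


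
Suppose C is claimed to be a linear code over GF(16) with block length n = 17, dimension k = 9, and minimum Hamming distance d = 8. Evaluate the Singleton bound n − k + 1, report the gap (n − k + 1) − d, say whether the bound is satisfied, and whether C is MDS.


Singleton RHS = n − k + 1 = 9, slack = 1, bound satisfied, not MDS.

Singleton bound: d ≤ n − k + 1.
Here n = 17, k = 9, so n − k + 1 = 9.
Given d = 8, check d ≤ 9: YES.
Slack = (n − k + 1) − d = 1.
The code is NOT MDS (slack = 1 > 0).
Description: the claimed parameters are [17, 9, 8]_16; such a code would be non-MDS.


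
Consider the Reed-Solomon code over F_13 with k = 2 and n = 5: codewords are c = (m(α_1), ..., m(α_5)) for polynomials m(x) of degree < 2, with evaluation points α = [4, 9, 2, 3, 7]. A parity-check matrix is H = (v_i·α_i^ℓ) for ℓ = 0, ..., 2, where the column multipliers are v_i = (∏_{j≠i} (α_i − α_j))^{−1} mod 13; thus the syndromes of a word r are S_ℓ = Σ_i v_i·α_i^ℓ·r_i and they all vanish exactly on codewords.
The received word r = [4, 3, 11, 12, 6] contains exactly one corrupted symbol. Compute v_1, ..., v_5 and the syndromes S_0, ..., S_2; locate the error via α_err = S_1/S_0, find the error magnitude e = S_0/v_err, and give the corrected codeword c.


S = (6, 12, 11), error at position 3, error magnitude e = 4, c = [4, 3, 7, 12, 6].

Step 1: column multipliers v_i = (∏_{j≠i}(α_i − α_j))^{−1} mod 13.
  i = 1 (α = 4): (4−9)(4−2)(4−3)(4−7) = (−5)·2·1·(−3) = 30 ≡ 4, so v_1 = 4^{−1} = 10 (mod 13).
  i = 2 (α = 9): (9−4)(9−2)(9−3)(9−7) = 5·7·6·2 = 420 ≡ 4, so v_2 = 4^{−1} = 10 (mod 13).
  i = 3 (α = 2): (2−4)(2−9)(2−3)(2−7) = (−2)·(−7)·(−1)·(−5) = 70 ≡ 5, so v_3 = 5^{−1} = 8 (mod 13).
  i = 4 (α = 3): (3−4)(3−9)(3−2)(3−7) = (−1)·(−6)·1·(−4) = −24 ≡ 2, so v_4 = 2^{−1} = 7 (mod 13).
  i = 5 (α = 7): (7−4)(7−9)(7−2)(7−3) = 3·(−2)·5·4 = −120 ≡ 10, so v_5 = 10^{−1} = 4 (mod 13).
  v = [10, 10, 8, 7, 4].
Step 2: syndromes of r = [4, 3, 11, 12, 6] (all sums mod 13).
  S_0 = Σ v_i r_i = 10·4 + 10·3 + 8·11 + 7·12 + 4·6 = 266 ≡ 6.
  S_1 = Σ v_i α_i r_i = 10·4·4 + 10·9·3 + 8·2·11 + 7·3·12 + 4·7·6 = 1026 ≡ 12.
  α_i^2 mod 13 = [3, 3, 4, 9, 10].
  S_2 = Σ v_i α_i^2 r_i = 10·3·4 + 10·3·3 + 8·4·11 + 7·9·12 + 4·10·6 = 1558 ≡ 11.
  S = (6, 12, 11) ≠ 0, so r is not a codeword (an error is present).
Step 3: locate the error. For a single error e at position i, S_ℓ = v_i·e·α_i^ℓ, so α_err = S_1/S_0.
  S_0^{−1} = 6^{−1} = 11 (mod 13), so α_err = 12·11 = 132 ≡ 2 = α_3. Error position i = 3.
  Consistency check: S_2/S_1 = 11·12 = 132 ≡ 2 = α_err ✓ (single-error assumption holds).
Step 4: error magnitude e = S_0/v_3 = S_0·∏_{j≠3}(α_3 − α_j) = 6·5 = 30 ≡ 4 (mod 13).
Step 5: correct position 3: c_3 = r_3 − e = 11 − 4 ≡ 7 (mod 13). Hence c = [4, 3, 7, 12, 6].
  Check: interpolating c through the α_i gives m(x) = 10 + 5·x (degree < 2) with m(α_i) = c_i for every i, so c is indeed a codeword.


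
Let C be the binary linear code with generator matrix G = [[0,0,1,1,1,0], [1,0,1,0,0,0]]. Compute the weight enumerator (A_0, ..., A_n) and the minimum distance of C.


Weight distribution: A_0 = 1, A_2 = 1, A_3 = 2. Minimum distance d = 2.

Enumerate all 2^2 = 4 messages m ∈ F_2^2.
For each, compute codeword c = mG in F_2^6, then tally its weight.
  m = 00 → c = 000000, weight = 0.
  m = 10 → c = 001110, weight = 3.
  m = 01 → c = 101000, weight = 2.
  m = 11 → c = 100110, weight = 3.
Tally weights:
  weight 0: 1 codewords.
  weight 2: 1 codewords.
  weight 3: 2 codewords.
Minimum distance d = smallest w > 0 with A_w > 0 = 2.
Sanity: Σ A_w = 4 = 2^2 = 4 ✓.


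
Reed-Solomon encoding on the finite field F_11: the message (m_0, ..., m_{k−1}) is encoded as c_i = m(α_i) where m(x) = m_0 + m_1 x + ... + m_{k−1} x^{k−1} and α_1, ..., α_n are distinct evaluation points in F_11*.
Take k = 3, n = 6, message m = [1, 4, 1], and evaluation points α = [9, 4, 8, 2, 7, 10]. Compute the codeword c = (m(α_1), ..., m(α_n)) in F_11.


c = [8, 0, 9, 2, 1, 9]

Message polynomial: m(x) = 1 + 4·x + 1·x^2 (mod 11).
For each evaluation point α_i, compute m(α_i) mod 11:
  α_1 = 9: Horner steps 1 → 2 → 8, so m(9) = 8.
  α_2 = 4: Horner steps 1 → 8 → 0, so m(4) = 0.
  α_3 = 8: Horner steps 1 → 1 → 9, so m(8) = 9.
  α_4 = 2: Horner steps 1 → 6 → 2, so m(2) = 2.
  α_5 = 7: Horner steps 1 → 0 → 1, so m(7) = 1.
  α_6 = 10: Horner steps 1 → 3 → 9, so m(10) = 9.
Codeword c = [8, 0, 9, 2, 1, 9] ∈ F_11^6.


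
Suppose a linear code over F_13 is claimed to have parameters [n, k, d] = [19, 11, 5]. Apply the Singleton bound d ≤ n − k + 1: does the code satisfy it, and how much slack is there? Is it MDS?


Singleton RHS = n − k + 1 = 9, slack = 4, bound satisfied, not MDS.

Singleton bound: d ≤ n − k + 1.
Here n = 19, k = 11, so n − k + 1 = 9.
Given d = 5, check d ≤ 9: YES.
Slack = (n − k + 1) − d = 4.
The code is NOT MDS (slack = 4 > 0).
Description: the claimed parameters are [19, 11, 5]_13; such a code would be non-MDS.


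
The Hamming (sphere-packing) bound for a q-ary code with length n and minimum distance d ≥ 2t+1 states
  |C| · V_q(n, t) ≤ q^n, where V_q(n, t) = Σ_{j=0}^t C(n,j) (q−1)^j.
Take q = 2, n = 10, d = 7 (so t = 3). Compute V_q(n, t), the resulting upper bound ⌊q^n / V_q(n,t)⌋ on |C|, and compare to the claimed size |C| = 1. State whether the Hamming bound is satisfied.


V_q(n, t) = 176, q^n = 1024, Hamming bound = 5, |C| = 1 ≤ bound (satisfied).

Step 1: Compute V_q(n, t) = Σ_{j=0}^3 C(n, j) (q−1)^j.
  j = 0: C(10,0)·(1)^0 = 1·1 = 1.
  j = 1: C(10,1)·(1)^1 = 10·1 = 10.
  j = 2: C(10,2)·(1)^2 = 45·1 = 45.
  j = 3: C(10,3)·(1)^3 = 120·1 = 120.
  V_q(n, t) = 1 + 10 + 45 + 120 = 176.
Step 2: q^n = 2^10 = 1024.
Step 3: Hamming bound ⌊q^n / V_q(n,t)⌋ = ⌊1024/176⌋ = 5.
Step 4: Compare |C| = 1 to 5: satisfied.
The claimed |C| lies below the Hamming bound.
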